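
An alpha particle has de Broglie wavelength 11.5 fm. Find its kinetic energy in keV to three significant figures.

p = h/λ = 6.626 × 10⁻³⁴ / 1.150 × 10⁻¹⁴ = 5.762 × 10⁻²⁰ kg·m/s.
KE = p²/(2m) = (5.762 × 10⁻²⁰)² / (2 × 6.645 × 10⁻²⁷) = 2.498 × 10⁻¹³ J = 1560 keV.

KE = 1560 keV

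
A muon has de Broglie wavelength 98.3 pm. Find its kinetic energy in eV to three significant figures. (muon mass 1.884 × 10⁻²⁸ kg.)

p = h/λ = 6.626 × 10⁻³⁴ / 9.830 × 10⁻¹¹ = 6.741 × 10⁻²⁴ kg·m/s.
KE = p²/(2m) = (6.741 × 10⁻²⁴)² / (2 × 1.884 × 10⁻²⁸) = 1.206 × 10⁻¹⁹ J = 0.753 eV.

KE = 0.753 eV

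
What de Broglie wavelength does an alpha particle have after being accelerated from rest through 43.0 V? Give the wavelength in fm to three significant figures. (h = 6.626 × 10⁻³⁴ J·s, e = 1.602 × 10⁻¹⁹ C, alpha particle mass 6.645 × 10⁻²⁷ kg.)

λ = 1550 fm

KE = 2eV = 2 × 1.602 × 10⁻¹⁹ × 43.00 = 1.378 × 10⁻¹⁷ J.
p = √(2mKE) = √(2 × 6.645 × 10⁻²⁷ × 1.378 × 10⁻¹⁷) = 4.279 × 10⁻²² kg·m/s.
λ = h/p = 6.626 × 10⁻³⁴ / 4.279 × 10⁻²² = 1.55 × 10⁻¹² m = 1550 fm.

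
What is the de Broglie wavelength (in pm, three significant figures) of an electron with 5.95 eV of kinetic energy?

KE = 5.95 eV = 9.532 × 10⁻¹⁹ J.
p = √(2mKE) = √(2 × 9.109 × 10⁻³¹ × 9.532 × 10⁻¹⁹) = 1.318 × 10⁻²⁴ kg·m/s.
λ = h/p = 6.626 × 10⁻³⁴ / 1.318 × 10⁻²⁴ = 5.03 × 10⁻¹⁰ m = 503 pm.

λ = 503 pm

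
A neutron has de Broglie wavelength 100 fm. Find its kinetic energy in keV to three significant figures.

KE = 81.8 keV

p = h/λ = 6.626 × 10⁻³⁴ / 1.000 × 10⁻¹³ = 6.626 × 10⁻²¹ kg·m/s.
KE = p²/(2m) = (6.626 × 10⁻²¹)² / (2 × 1.675 × 10⁻²⁷) = 1.311 × 10⁻¹⁴ J = 81.8 keV.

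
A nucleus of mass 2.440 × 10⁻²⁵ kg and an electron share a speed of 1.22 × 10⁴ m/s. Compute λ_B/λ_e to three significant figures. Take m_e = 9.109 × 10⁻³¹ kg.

At fixed v, p = mv so λ = h/(mv) ∝ 1/m.
λ_B/λ_e = m_e/m_B = 9.109 × 10⁻³¹/2.440 × 10⁻²⁵ = 3.73 × 10⁻⁶.

λ_B/λ_e = 3.73 × 10⁻⁶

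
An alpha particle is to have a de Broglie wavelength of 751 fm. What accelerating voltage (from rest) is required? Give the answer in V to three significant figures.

p = h/λ = 6.626 × 10⁻³⁴ / 7.510 × 10⁻¹³ = 8.823 × 10⁻²² kg·m/s.
KE = p²/(2m) = 5.857 × 10⁻¹⁷ J.
V = KE/2e = 5.857 × 10⁻¹⁷ / (2 × 1.602 × 10⁻¹⁹) = 183 V.

V = 183 V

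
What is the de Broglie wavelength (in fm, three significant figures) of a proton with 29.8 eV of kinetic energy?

KE = 29.8 eV = 4.774 × 10⁻¹⁸ J.
p = √(2mKE) = √(2 × 1.673 × 10⁻²⁷ × 4.774 × 10⁻¹⁸) = 1.264 × 10⁻²² kg·m/s.
λ = h/p = 6.626 × 10⁻³⁴ / 1.264 × 10⁻²² = 5.24 × 10⁻¹² m = 5240 fm.

λ = 5240 fm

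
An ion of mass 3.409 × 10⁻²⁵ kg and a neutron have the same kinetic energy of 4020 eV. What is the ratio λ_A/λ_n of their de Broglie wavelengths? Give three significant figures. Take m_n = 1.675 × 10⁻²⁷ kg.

At fixed KE, p = √(2mKE) so λ = h/p ∝ 1/√m.
λ_A/λ_n = √(m_n/m_A) = √(1.675 × 10⁻²⁷/3.409 × 10⁻²⁵) = √(4.913 × 10⁻³) = 0.0701.

λ_A/λ_n = 0.0701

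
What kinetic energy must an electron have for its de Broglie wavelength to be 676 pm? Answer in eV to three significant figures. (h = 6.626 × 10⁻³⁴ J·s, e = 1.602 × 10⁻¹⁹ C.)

KE = 3.29 eV

p = h/λ = 6.626 × 10⁻³⁴ / 6.760 × 10⁻¹⁰ = 9.802 × 10⁻²⁵ kg·m/s.
KE = p²/(2m) = (9.802 × 10⁻²⁵)² / (2 × 9.109 × 10⁻³¹) = 5.274 × 10⁻¹⁹ J = 3.29 eV.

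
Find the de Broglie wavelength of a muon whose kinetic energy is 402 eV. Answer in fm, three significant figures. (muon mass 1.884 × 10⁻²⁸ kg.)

λ = 4250 fm

KE = 402 eV = 6.440 × 10⁻¹⁷ J.
p = √(2mKE) = √(2 × 1.884 × 10⁻²⁸ × 6.440 × 10⁻¹⁷) = 1.558 × 10⁻²² kg·m/s.
λ = h/p = 6.626 × 10⁻³⁴ / 1.558 × 10⁻²² = 4.25 × 10⁻¹² m = 4250 fm.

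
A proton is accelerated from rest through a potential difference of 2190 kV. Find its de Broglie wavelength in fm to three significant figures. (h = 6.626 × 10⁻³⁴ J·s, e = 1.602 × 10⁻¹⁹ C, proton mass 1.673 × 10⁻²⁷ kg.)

λ = 19.3 fm

KE = eV = 1.602 × 10⁻¹⁹ × 2.190 × 10⁶ = 3.508 × 10⁻¹³ J.
p = √(2mKE) = √(2 × 1.673 × 10⁻²⁷ × 3.508 × 10⁻¹³) = 3.426 × 10⁻²⁰ kg·m/s.
λ = h/p = 6.626 × 10⁻³⁴ / 3.426 × 10⁻²⁰ = 1.93 × 10⁻¹⁴ m = 19.3 fm.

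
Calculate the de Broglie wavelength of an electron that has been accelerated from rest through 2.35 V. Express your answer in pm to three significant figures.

KE = eV = 1.602 × 10⁻¹⁹ × 2.350 = 3.765 × 10⁻¹⁹ J.
p = √(2mKE) = √(2 × 9.109 × 10⁻³¹ × 3.765 × 10⁻¹⁹) = 8.282 × 10⁻²⁵ kg·m/s.
λ = h/p = 6.626 × 10⁻³⁴ / 8.282 × 10⁻²⁵ = 8.00 × 10⁻¹⁰ m = 800 pm.

λ = 800 pm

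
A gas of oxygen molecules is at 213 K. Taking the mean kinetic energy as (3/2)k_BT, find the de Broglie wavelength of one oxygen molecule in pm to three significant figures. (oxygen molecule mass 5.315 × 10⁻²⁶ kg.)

KE = (3/2)k_BT = 1.5 × 1.381 × 10⁻²³ × 213 = 4.412 × 10⁻²¹ J.
p = √(2mKE) = √(2 × 5.315 × 10⁻²⁶ × 4.412 × 10⁻²¹) = 2.166 × 10⁻²³ kg·m/s.
λ = h/p = 3.06 × 10⁻¹¹ m = 30.6 pm.

λ = 30.6 pm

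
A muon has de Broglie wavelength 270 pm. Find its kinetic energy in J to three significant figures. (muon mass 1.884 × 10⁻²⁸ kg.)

KE = 1.60 × 10⁻²⁰ J

p = h/λ = 6.626 × 10⁻³⁴ / 2.700 × 10⁻¹⁰ = 2.454 × 10⁻²⁴ kg·m/s.
KE = p²/(2m) = (2.454 × 10⁻²⁴)² / (2 × 1.884 × 10⁻²⁸) = 1.598 × 10⁻²⁰ J = 1.60 × 10⁻²⁰ J.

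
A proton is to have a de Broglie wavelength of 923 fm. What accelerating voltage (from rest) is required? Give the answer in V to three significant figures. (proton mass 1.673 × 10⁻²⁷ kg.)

V = 961 V

p = h/λ = 6.626 × 10⁻³⁴ / 9.230 × 10⁻¹³ = 7.179 × 10⁻²² kg·m/s.
KE = p²/(2m) = 1.540 × 10⁻¹⁶ J.
V = KE/e = 1.540 × 10⁻¹⁶ / (1.602 × 10⁻¹⁹) = 961 V.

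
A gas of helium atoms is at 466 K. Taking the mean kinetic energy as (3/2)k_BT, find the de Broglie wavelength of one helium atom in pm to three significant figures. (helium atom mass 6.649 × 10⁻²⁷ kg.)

KE = (3/2)k_BT = 1.5 × 1.381 × 10⁻²³ × 466 = 9.653 × 10⁻²¹ J.
p = √(2mKE) = √(2 × 6.649 × 10⁻²⁷ × 9.653 × 10⁻²¹) = 1.133 × 10⁻²³ kg·m/s.
λ = h/p = 5.85 × 10⁻¹¹ m = 58.5 pm.

λ = 58.5 pm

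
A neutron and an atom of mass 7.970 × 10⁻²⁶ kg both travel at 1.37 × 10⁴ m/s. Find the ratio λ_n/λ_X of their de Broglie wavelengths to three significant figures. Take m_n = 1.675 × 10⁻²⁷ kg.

λ_n/λ_X = 47.6

At fixed v, p = mv so λ = h/(mv) ∝ 1/m.
λ_n/λ_X = m_X/m_n = 7.970 × 10⁻²⁶/1.675 × 10⁻²⁷ = 47.6.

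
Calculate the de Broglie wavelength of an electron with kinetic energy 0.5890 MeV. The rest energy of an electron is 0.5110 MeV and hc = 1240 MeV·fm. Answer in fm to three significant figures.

λ = 1270 fm

Total energy E = KE + m₀c² = 0.5890 + 0.5110 = 1.1000 MeV.
(pc)² = E² − (m₀c²)² = (1.1000)² − (0.5110)² = 0.9489 MeV², so pc = 0.9741 MeV.
λ = hc/(pc) = 1240 MeV·fm / 0.9741 MeV = 1270 fm.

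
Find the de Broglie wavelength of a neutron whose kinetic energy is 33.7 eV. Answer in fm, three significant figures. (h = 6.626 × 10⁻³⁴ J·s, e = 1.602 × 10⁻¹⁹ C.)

KE = 33.7 eV = 5.399 × 10⁻¹⁸ J.
p = √(2mKE) = √(2 × 1.675 × 10⁻²⁷ × 5.399 × 10⁻¹⁸) = 1.345 × 10⁻²² kg·m/s.
λ = h/p = 6.626 × 10⁻³⁴ / 1.345 × 10⁻²² = 4.93 × 10⁻¹² m = 4930 fm.

λ = 4930 fm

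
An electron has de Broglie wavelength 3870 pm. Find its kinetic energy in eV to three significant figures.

p = h/λ = 6.626 × 10⁻³⁴ / 3.870 × 10⁻⁹ = 1.712 × 10⁻²⁵ kg·m/s.
KE = p²/(2m) = (1.712 × 10⁻²⁵)² / (2 × 9.109 × 10⁻³¹) = 1.609 × 10⁻²⁰ J = 0.100 eV.

KE = 0.100 eV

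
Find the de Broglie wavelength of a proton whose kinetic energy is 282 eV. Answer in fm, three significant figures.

KE = 282 eV = 4.518 × 10⁻¹⁷ J.
p = √(2mKE) = √(2 × 1.673 × 10⁻²⁷ × 4.518 × 10⁻¹⁷) = 3.888 × 10⁻²² kg·m/s.
λ = h/p = 6.626 × 10⁻³⁴ / 3.888 × 10⁻²² = 1.70 × 10⁻¹² m = 1700 fm.

λ = 1700 fm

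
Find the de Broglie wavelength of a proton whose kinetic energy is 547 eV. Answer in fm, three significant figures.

λ = 1220 fm

KE = 547 eV = 8.763 × 10⁻¹⁷ J.
p = √(2mKE) = √(2 × 1.673 × 10⁻²⁷ × 8.763 × 10⁻¹⁷) = 5.415 × 10⁻²² kg·m/s.
λ = h/p = 6.626 × 10⁻³⁴ / 5.415 × 10⁻²² = 1.22 × 10⁻¹² m = 1220 fm.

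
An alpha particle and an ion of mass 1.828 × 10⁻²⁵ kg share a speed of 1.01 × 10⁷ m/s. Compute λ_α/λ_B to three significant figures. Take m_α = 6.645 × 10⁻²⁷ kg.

At fixed v, p = mv so λ = h/(mv) ∝ 1/m.
λ_α/λ_B = m_B/m_α = 1.828 × 10⁻²⁵/6.645 × 10⁻²⁷ = 27.5.

λ_α/λ_B = 27.5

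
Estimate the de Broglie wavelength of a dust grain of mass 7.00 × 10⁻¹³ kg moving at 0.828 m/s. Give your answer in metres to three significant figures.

p = mv = 7.00 × 10⁻¹³ × 0.828 = 5.796 × 10⁻¹³ kg·m/s.
λ = h/p = 6.626 × 10⁻³⁴ / 5.796 × 10⁻¹³ = 1.14 × 10⁻²¹ m.

λ = 1.14 × 10⁻²¹ m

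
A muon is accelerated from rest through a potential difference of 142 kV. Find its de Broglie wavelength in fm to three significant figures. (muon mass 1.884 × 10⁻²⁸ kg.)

λ = 226 fm

KE = eV = 1.602 × 10⁻¹⁹ × 1.420 × 10⁵ = 2.275 × 10⁻¹⁴ J.
p = √(2mKE) = √(2 × 1.884 × 10⁻²⁸ × 2.275 × 10⁻¹⁴) = 2.928 × 10⁻²¹ kg·m/s.
λ = h/p = 6.626 × 10⁻³⁴ / 2.928 × 10⁻²¹ = 2.26 × 10⁻¹³ m = 226 fm.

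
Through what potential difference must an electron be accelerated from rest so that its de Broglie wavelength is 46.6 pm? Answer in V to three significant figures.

p = h/λ = 6.626 × 10⁻³⁴ / 4.660 × 10⁻¹¹ = 1.422 × 10⁻²³ kg·m/s.
KE = p²/(2m) = 1.110 × 10⁻¹⁶ J.
V = KE/e = 1.110 × 10⁻¹⁶ / (1.602 × 10⁻¹⁹) = 693 V.

V = 693 V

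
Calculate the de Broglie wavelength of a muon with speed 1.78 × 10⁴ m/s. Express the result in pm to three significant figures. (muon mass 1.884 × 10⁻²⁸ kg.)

p = mv = 1.884 × 10⁻²⁸ × 1.78 × 10⁴ = 3.354 × 10⁻²⁴ kg·m/s.
λ = h/p = 6.626 × 10⁻³⁴ / 3.354 × 10⁻²⁴ = 1.98 × 10⁻¹⁰ m = 198 pm.

λ = 198 pm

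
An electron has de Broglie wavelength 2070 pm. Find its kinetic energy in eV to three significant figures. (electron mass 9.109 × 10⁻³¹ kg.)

p = h/λ = 6.626 × 10⁻³⁴ / 2.070 × 10⁻⁹ = 3.201 × 10⁻²⁵ kg·m/s.
KE = p²/(2m) = (3.201 × 10⁻²⁵)² / (2 × 9.109 × 10⁻³¹) = 5.624 × 10⁻²⁰ J = 0.351 eV.

KE = 0.351 eV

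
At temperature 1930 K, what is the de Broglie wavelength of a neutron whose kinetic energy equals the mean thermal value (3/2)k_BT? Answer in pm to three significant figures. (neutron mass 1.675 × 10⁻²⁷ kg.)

KE = (3/2)k_BT = 1.5 × 1.381 × 10⁻²³ × 1930 = 3.998 × 10⁻²⁰ J.
p = √(2mKE) = √(2 × 1.675 × 10⁻²⁷ × 3.998 × 10⁻²⁰) = 1.157 × 10⁻²³ kg·m/s.
λ = h/p = 5.73 × 10⁻¹¹ m = 57.3 pm.

λ = 57.3 pm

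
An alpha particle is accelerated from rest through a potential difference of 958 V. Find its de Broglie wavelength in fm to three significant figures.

λ = 328 fm

KE = 2eV = 2 × 1.602 × 10⁻¹⁹ × 958.0 = 3.069 × 10⁻¹⁶ J.
p = √(2mKE) = √(2 × 6.645 × 10⁻²⁷ × 3.069 × 10⁻¹⁶) = 2.020 × 10⁻²¹ kg·m/s.
λ = h/p = 6.626 × 10⁻³⁴ / 2.020 × 10⁻²¹ = 3.28 × 10⁻¹³ m = 328 fm.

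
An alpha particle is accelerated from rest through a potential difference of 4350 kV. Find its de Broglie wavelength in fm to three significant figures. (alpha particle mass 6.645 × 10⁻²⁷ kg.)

KE = 2eV = 2 × 1.602 × 10⁻¹⁹ × 4.350 × 10⁶ = 1.394 × 10⁻¹² J.
p = √(2mKE) = √(2 × 6.645 × 10⁻²⁷ × 1.394 × 10⁻¹²) = 1.361 × 10⁻¹⁹ kg·m/s.
λ = h/p = 6.626 × 10⁻³⁴ / 1.361 × 10⁻¹⁹ = 4.87 × 10⁻¹⁵ m = 4.87 fm.

λ = 4.87 fm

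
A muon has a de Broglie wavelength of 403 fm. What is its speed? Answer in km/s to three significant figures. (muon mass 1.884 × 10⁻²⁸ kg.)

p = h/λ = 6.626 × 10⁻³⁴ / 4.030 × 10⁻¹³ = 1.644 × 10⁻²¹ kg·m/s.
v = p/m = 1.644 × 10⁻²¹ / 1.884 × 10⁻²⁸ = 8.73 × 10⁶ m/s = 8730 km/s.

v = 8730 km/s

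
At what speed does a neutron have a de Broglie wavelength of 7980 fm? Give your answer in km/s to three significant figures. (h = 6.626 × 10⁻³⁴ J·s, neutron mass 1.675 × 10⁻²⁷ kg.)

p = h/λ = 6.626 × 10⁻³⁴ / 7.980 × 10⁻¹² = 8.303 × 10⁻²³ kg·m/s.
v = p/m = 8.303 × 10⁻²³ / 1.675 × 10⁻²⁷ = 4.96 × 10⁴ m/s = 49.6 km/s.

v = 49.6 km/s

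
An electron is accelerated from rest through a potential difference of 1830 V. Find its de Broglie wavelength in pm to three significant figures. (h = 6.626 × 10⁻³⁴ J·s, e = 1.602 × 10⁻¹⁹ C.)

KE = eV = 1.602 × 10⁻¹⁹ × 1830 = 2.932 × 10⁻¹⁶ J.
p = √(2mKE) = √(2 × 9.109 × 10⁻³¹ × 2.932 × 10⁻¹⁶) = 2.311 × 10⁻²³ kg·m/s.
λ = h/p = 6.626 × 10⁻³⁴ / 2.311 × 10⁻²³ = 2.87 × 10⁻¹¹ m = 28.7 pm.

λ = 28.7 pm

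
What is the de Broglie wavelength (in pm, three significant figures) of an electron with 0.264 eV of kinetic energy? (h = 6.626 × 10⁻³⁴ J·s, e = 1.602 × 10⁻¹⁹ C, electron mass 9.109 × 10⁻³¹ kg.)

KE = 0.264 eV = 4.229 × 10⁻²⁰ J.
p = √(2mKE) = √(2 × 9.109 × 10⁻³¹ × 4.229 × 10⁻²⁰) = 2.776 × 10⁻²⁵ kg·m/s.
λ = h/p = 6.626 × 10⁻³⁴ / 2.776 × 10⁻²⁵ = 2.39 × 10⁻⁹ m = 2390 pm.

λ = 2390 pm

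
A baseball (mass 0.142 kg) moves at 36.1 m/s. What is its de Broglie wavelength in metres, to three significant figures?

p = mv = 0.142 × 36.1 = 5.126 kg·m/s.
λ = h/p = 6.626 × 10⁻³⁴ / 5.126 = 1.29 × 10⁻³⁴ m.

λ = 1.29 × 10⁻³⁴ m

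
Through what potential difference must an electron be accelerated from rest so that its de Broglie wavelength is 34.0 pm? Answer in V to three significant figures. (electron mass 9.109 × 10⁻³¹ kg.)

V = 1300 V

p = h/λ = 6.626 × 10⁻³⁴ / 3.400 × 10⁻¹¹ = 1.949 × 10⁻²³ kg·m/s.
KE = p²/(2m) = 2.085 × 10⁻¹⁶ J.
V = KE/e = 2.085 × 10⁻¹⁶ / (1.602 × 10⁻¹⁹) = 1300 V.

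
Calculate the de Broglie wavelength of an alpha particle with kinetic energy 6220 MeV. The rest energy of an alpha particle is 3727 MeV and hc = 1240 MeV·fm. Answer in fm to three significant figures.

Total energy E = KE + m₀c² = 6220 + 3727 = 9947 MeV.
(pc)² = E² − (m₀c²)² = (9947)² − (3727)² = 8.505 × 10⁷ MeV², so pc = 9222 MeV.
λ = hc/(pc) = 1240 MeV·fm / 9222 MeV = 0.134 fm.

λ = 0.134 fm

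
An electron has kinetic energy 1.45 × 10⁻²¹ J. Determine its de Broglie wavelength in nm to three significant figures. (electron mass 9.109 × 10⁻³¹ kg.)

λ = 12.9 nm

p = √(2mKE) = √(2 × 9.109 × 10⁻³¹ × 1.450 × 10⁻²¹) = 5.140 × 10⁻²⁶ kg·m/s.
λ = h/p = 6.626 × 10⁻³⁴ / 5.140 × 10⁻²⁶ = 1.29 × 10⁻⁸ m = 12.9 nm.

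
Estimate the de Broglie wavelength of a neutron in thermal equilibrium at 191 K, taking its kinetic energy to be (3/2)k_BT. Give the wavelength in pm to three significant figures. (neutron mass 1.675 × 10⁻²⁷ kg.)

KE = (3/2)k_BT = 1.5 × 1.381 × 10⁻²³ × 191 = 3.957 × 10⁻²¹ J.
p = √(2mKE) = √(2 × 1.675 × 10⁻²⁷ × 3.957 × 10⁻²¹) = 3.641 × 10⁻²⁴ kg·m/s.
λ = h/p = 1.82 × 10⁻¹⁰ m = 182 pm.

λ = 182 pm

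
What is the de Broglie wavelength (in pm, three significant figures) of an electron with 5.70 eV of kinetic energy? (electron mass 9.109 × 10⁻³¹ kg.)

λ = 514 pm

KE = 5.70 eV = 9.131 × 10⁻¹⁹ J.
p = √(2mKE) = √(2 × 9.109 × 10⁻³¹ × 9.131 × 10⁻¹⁹) = 1.290 × 10⁻²⁴ kg·m/s.
λ = h/p = 6.626 × 10⁻³⁴ / 1.290 × 10⁻²⁴ = 5.14 × 10⁻¹⁰ m = 514 pm.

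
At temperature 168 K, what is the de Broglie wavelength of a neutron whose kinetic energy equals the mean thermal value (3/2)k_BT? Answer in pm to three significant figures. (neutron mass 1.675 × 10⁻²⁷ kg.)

KE = (3/2)k_BT = 1.5 × 1.381 × 10⁻²³ × 168 = 3.480 × 10⁻²¹ J.
p = √(2mKE) = √(2 × 1.675 × 10⁻²⁷ × 3.480 × 10⁻²¹) = 3.414 × 10⁻²⁴ kg·m/s.
λ = h/p = 1.94 × 10⁻¹⁰ m = 194 pm.

λ = 194 pm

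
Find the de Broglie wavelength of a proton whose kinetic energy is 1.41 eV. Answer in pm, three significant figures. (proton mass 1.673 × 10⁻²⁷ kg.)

λ = 24.1 pm

KE = 1.41 eV = 2.259 × 10⁻¹⁹ J.
p = √(2mKE) = √(2 × 1.673 × 10⁻²⁷ × 2.259 × 10⁻¹⁹) = 2.749 × 10⁻²³ kg·m/s.
λ = h/p = 6.626 × 10⁻³⁴ / 2.749 × 10⁻²³ = 2.41 × 10⁻¹¹ m = 24.1 pm.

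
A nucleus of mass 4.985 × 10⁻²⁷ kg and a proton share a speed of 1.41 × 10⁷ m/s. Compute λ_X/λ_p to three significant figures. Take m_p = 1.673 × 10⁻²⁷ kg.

λ_X/λ_p = 0.336

At fixed v, p = mv so λ = h/(mv) ∝ 1/m.
λ_X/λ_p = m_p/m_X = 1.673 × 10⁻²⁷/4.985 × 10⁻²⁷ = 0.336.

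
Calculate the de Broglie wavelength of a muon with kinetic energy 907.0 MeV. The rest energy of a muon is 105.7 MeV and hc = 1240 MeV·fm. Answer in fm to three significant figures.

Total energy E = KE + m₀c² = 907.0 + 105.7 = 1012.7 MeV.
(pc)² = E² − (m₀c²)² = (1012.7)² − (105.7)² = 1.014 × 10⁶ MeV², so pc = 1007 MeV.
λ = hc/(pc) = 1240 MeV·fm / 1007 MeV = 1.23 fm.

λ = 1.23 fm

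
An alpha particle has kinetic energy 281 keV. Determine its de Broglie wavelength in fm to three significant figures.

λ = 27.1 fm

KE = 281 keV = 4.502 × 10⁻¹⁴ J.
p = √(2mKE) = √(2 × 6.645 × 10⁻²⁷ × 4.502 × 10⁻¹⁴) = 2.446 × 10⁻²⁰ kg·m/s.
λ = h/p = 6.626 × 10⁻³⁴ / 2.446 × 10⁻²⁰ = 2.71 × 10⁻¹⁴ m = 27.1 fm.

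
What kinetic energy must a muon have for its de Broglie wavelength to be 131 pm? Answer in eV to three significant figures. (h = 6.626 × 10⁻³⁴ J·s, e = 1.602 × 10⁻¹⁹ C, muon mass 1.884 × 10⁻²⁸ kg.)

KE = 0.424 eV

p = h/λ = 6.626 × 10⁻³⁴ / 1.310 × 10⁻¹⁰ = 5.058 × 10⁻²⁴ kg·m/s.
KE = p²/(2m) = (5.058 × 10⁻²⁴)² / (2 × 1.884 × 10⁻²⁸) = 6.790 × 10⁻²⁰ J = 0.424 eV.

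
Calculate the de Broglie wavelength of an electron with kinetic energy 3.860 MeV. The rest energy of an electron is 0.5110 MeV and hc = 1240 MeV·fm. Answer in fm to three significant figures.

Total energy E = KE + m₀c² = 3.860 + 0.5110 = 4.3710 MeV.
(pc)² = E² − (m₀c²)² = (4.3710)² − (0.5110)² = 18.84 MeV², so pc = 4.341 MeV.
λ = hc/(pc) = 1240 MeV·fm / 4.341 MeV = 286 fm.

λ = 286 fm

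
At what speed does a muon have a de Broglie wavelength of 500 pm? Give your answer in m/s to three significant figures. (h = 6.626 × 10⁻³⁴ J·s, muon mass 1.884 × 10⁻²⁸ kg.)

v = 7030 m/s

p = h/λ = 6.626 × 10⁻³⁴ / 5.000 × 10⁻¹⁰ = 1.325 × 10⁻²⁴ kg·m/s.
v = p/m = 1.325 × 10⁻²⁴ / 1.884 × 10⁻²⁸ = 7.03 × 10³ m/s = 7030 m/s.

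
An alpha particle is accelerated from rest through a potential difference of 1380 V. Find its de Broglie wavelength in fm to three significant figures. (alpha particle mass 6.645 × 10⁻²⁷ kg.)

λ = 273 fm

KE = 2eV = 2 × 1.602 × 10⁻¹⁹ × 1380 = 4.422 × 10⁻¹⁶ J.
p = √(2mKE) = √(2 × 6.645 × 10⁻²⁷ × 4.422 × 10⁻¹⁶) = 2.424 × 10⁻²¹ kg·m/s.
λ = h/p = 6.626 × 10⁻³⁴ / 2.424 × 10⁻²¹ = 2.73 × 10⁻¹³ m = 273 fm.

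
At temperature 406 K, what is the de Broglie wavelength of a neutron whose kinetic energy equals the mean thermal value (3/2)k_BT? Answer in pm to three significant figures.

KE = (3/2)k_BT = 1.5 × 1.381 × 10⁻²³ × 406 = 8.410 × 10⁻²¹ J.
p = √(2mKE) = √(2 × 1.675 × 10⁻²⁷ × 8.410 × 10⁻²¹) = 5.308 × 10⁻²⁴ kg·m/s.
λ = h/p = 1.25 × 10⁻¹⁰ m = 125 pm.

λ = 125 pm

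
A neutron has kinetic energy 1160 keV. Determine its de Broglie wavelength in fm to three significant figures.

KE = 1160 keV = 1.858 × 10⁻¹³ J.
p = √(2mKE) = √(2 × 1.675 × 10⁻²⁷ × 1.858 × 10⁻¹³) = 2.495 × 10⁻²⁰ kg·m/s.
λ = h/p = 6.626 × 10⁻³⁴ / 2.495 × 10⁻²⁰ = 2.66 × 10⁻¹⁴ m = 26.6 fm.

λ = 26.6 fm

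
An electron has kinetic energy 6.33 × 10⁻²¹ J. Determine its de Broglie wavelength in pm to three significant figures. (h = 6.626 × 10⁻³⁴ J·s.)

p = √(2mKE) = √(2 × 9.109 × 10⁻³¹ × 6.330 × 10⁻²¹) = 1.074 × 10⁻²⁵ kg·m/s.
λ = h/p = 6.626 × 10⁻³⁴ / 1.074 × 10⁻²⁵ = 6.17 × 10⁻⁹ m = 6170 pm.

λ = 6170 pm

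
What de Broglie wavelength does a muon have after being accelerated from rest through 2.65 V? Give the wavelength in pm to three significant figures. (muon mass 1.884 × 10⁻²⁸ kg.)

KE = eV = 1.602 × 10⁻¹⁹ × 2.650 = 4.245 × 10⁻¹⁹ J.
p = √(2mKE) = √(2 × 1.884 × 10⁻²⁸ × 4.245 × 10⁻¹⁹) = 1.265 × 10⁻²³ kg·m/s.
λ = h/p = 6.626 × 10⁻³⁴ / 1.265 × 10⁻²³ = 5.24 × 10⁻¹¹ m = 52.4 pm.

λ = 52.4 pm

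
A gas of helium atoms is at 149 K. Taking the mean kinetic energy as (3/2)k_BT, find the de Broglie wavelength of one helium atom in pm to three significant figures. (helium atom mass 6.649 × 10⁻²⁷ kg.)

λ = 103 pm

KE = (3/2)k_BT = 1.5 × 1.381 × 10⁻²³ × 149 = 3.087 × 10⁻²¹ J.
p = √(2mKE) = √(2 × 6.649 × 10⁻²⁷ × 3.087 × 10⁻²¹) = 6.407 × 10⁻²⁴ kg·m/s.
λ = h/p = 1.03 × 10⁻¹⁰ m = 103 pm.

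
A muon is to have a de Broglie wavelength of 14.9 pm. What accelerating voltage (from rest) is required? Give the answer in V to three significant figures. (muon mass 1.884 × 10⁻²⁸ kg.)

p = h/λ = 6.626 × 10⁻³⁴ / 1.490 × 10⁻¹¹ = 4.447 × 10⁻²³ kg·m/s.
KE = p²/(2m) = 5.248 × 10⁻¹⁸ J.
V = KE/e = 5.248 × 10⁻¹⁸ / (1.602 × 10⁻¹⁹) = 32.8 V.

V = 32.8 V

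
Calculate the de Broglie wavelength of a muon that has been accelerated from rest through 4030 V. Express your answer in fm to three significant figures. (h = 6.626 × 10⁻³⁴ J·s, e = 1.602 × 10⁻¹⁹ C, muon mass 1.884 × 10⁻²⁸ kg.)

KE = eV = 1.602 × 10⁻¹⁹ × 4030 = 6.456 × 10⁻¹⁶ J.
p = √(2mKE) = √(2 × 1.884 × 10⁻²⁸ × 6.456 × 10⁻¹⁶) = 4.932 × 10⁻²² kg·m/s.
λ = h/p = 6.626 × 10⁻³⁴ / 4.932 × 10⁻²² = 1.34 × 10⁻¹² m = 1340 fm.

λ = 1340 fm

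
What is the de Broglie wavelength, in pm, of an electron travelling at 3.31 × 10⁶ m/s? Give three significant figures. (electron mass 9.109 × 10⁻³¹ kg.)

p = mv = 9.109 × 10⁻³¹ × 3.31 × 10⁶ = 3.015 × 10⁻²⁴ kg·m/s.
λ = h/p = 6.626 × 10⁻³⁴ / 3.015 × 10⁻²⁴ = 2.20 × 10⁻¹⁰ m = 220 pm.

λ = 220 pm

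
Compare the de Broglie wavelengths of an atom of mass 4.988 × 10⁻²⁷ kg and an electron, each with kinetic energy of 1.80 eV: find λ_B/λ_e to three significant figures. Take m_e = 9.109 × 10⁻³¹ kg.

At fixed KE, p = √(2mKE) so λ = h/p ∝ 1/√m.
λ_B/λ_e = √(m_e/m_B) = √(9.109 × 10⁻³¹/4.988 × 10⁻²⁷) = √(1.826 × 10⁻⁴) = 0.0135.

λ_B/λ_e = 0.0135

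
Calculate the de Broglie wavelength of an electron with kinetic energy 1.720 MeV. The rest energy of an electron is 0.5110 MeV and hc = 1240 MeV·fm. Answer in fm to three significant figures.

Total energy E = KE + m₀c² = 1.720 + 0.5110 = 2.2310 MeV.
(pc)² = E² − (m₀c²)² = (2.2310)² − (0.5110)² = 4.716 MeV², so pc = 2.172 MeV.
λ = hc/(pc) = 1240 MeV·fm / 2.172 MeV = 571 fm.

λ = 571 fm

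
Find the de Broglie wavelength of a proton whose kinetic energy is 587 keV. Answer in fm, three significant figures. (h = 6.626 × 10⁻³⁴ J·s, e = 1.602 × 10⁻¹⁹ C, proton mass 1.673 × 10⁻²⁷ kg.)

KE = 587 keV = 9.404 × 10⁻¹⁴ J.
p = √(2mKE) = √(2 × 1.673 × 10⁻²⁷ × 9.404 × 10⁻¹⁴) = 1.774 × 10⁻²⁰ kg·m/s.
λ = h/p = 6.626 × 10⁻³⁴ / 1.774 × 10⁻²⁰ = 3.74 × 10⁻¹⁴ m = 37.4 fm.

λ = 37.4 fm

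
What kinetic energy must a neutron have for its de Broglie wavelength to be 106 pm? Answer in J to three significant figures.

p = h/λ = 6.626 × 10⁻³⁴ / 1.060 × 10⁻¹⁰ = 6.251 × 10⁻²⁴ kg·m/s.
KE = p²/(2m) = (6.251 × 10⁻²⁴)² / (2 × 1.675 × 10⁻²⁷) = 1.166 × 10⁻²⁰ J = 1.17 × 10⁻²⁰ J.

KE = 1.17 × 10⁻²⁰ J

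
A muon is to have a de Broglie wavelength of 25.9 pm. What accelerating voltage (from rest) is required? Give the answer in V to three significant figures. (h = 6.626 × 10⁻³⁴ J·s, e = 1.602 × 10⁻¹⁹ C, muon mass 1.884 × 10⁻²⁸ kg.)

V = 10.8 V

p = h/λ = 6.626 × 10⁻³⁴ / 2.590 × 10⁻¹¹ = 2.558 × 10⁻²³ kg·m/s.
KE = p²/(2m) = 1.737 × 10⁻¹⁸ J.
V = KE/e = 1.737 × 10⁻¹⁸ / (1.602 × 10⁻¹⁹) = 10.8 V.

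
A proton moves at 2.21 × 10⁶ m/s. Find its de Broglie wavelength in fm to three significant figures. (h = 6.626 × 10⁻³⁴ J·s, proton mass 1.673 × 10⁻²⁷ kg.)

λ = 179 fm

p = mv = 1.673 × 10⁻²⁷ × 2.21 × 10⁶ = 3.697 × 10⁻²¹ kg·m/s.
λ = h/p = 6.626 × 10⁻³⁴ / 3.697 × 10⁻²¹ = 1.79 × 10⁻¹³ m = 179 fm.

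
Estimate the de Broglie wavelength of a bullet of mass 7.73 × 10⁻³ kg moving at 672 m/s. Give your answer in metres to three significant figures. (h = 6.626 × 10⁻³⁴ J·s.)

λ = 1.28 × 10⁻³⁴ m

p = mv = 7.73 × 10⁻³ × 672 = 5.195 kg·m/s.
λ = h/p = 6.626 × 10⁻³⁴ / 5.195 = 1.28 × 10⁻³⁴ m.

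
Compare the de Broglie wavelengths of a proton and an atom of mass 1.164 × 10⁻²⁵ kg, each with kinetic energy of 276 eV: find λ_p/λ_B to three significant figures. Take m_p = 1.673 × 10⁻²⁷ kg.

λ_p/λ_B = 8.34

At fixed KE, p = √(2mKE) so λ = h/p ∝ 1/√m.
λ_p/λ_B = √(m_B/m_p) = √(1.164 × 10⁻²⁵/1.673 × 10⁻²⁷) = √(69.58) = 8.34.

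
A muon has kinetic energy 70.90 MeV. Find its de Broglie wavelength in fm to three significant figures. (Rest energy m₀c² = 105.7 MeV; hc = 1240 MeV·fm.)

Total energy E = KE + m₀c² = 70.90 + 105.7 = 176.60 MeV.
(pc)² = E² − (m₀c²)² = (176.60)² − (105.7)² = 2.002 × 10⁴ MeV², so pc = 141.5 MeV.
λ = hc/(pc) = 1240 MeV·fm / 141.5 MeV = 8.76 fm.

λ = 8.76 fm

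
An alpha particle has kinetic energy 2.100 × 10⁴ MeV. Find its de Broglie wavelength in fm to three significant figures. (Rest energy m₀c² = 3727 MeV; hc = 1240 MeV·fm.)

Total energy E = KE + m₀c² = 2.100 × 10⁴ + 3727 = 24727 MeV.
(pc)² = E² − (m₀c²)² = (24727)² − (3727)² = 5.975 × 10⁸ MeV², so pc = 2.444 × 10⁴ MeV.
λ = hc/(pc) = 1240 MeV·fm / 2.444 × 10⁴ MeV = 0.0507 fm.

λ = 0.0507 fm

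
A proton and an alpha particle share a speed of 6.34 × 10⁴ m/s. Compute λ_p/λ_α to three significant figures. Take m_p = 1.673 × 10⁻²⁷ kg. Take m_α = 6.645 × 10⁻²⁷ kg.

λ_p/λ_α = 3.97

At fixed v, p = mv so λ = h/(mv) ∝ 1/m.
λ_p/λ_α = m_α/m_p = 6.645 × 10⁻²⁷/1.673 × 10⁻²⁷ = 3.97.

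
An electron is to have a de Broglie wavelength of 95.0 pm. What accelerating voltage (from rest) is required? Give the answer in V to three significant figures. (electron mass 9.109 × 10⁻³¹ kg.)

p = h/λ = 6.626 × 10⁻³⁴ / 9.500 × 10⁻¹¹ = 6.975 × 10⁻²⁴ kg·m/s.
KE = p²/(2m) = 2.670 × 10⁻¹⁷ J.
V = KE/e = 2.670 × 10⁻¹⁷ / (1.602 × 10⁻¹⁹) = 167 V.

V = 167 V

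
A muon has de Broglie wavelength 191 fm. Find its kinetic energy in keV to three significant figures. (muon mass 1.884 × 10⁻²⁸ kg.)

p = h/λ = 6.626 × 10⁻³⁴ / 1.910 × 10⁻¹³ = 3.469 × 10⁻²¹ kg·m/s.
KE = p²/(2m) = (3.469 × 10⁻²¹)² / (2 × 1.884 × 10⁻²⁸) = 3.194 × 10⁻¹⁴ J = 199 keV.

KE = 199 keV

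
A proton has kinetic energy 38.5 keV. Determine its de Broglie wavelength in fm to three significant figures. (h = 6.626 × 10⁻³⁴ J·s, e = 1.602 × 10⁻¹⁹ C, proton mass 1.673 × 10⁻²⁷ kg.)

λ = 146 fm

KE = 38.5 keV = 6.168 × 10⁻¹⁵ J.
p = √(2mKE) = √(2 × 1.673 × 10⁻²⁷ × 6.168 × 10⁻¹⁵) = 4.543 × 10⁻²¹ kg·m/s.
λ = h/p = 6.626 × 10⁻³⁴ / 4.543 × 10⁻²¹ = 1.46 × 10⁻¹³ m = 146 fm.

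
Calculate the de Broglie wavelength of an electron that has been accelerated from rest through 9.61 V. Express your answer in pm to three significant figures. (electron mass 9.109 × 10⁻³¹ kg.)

KE = eV = 1.602 × 10⁻¹⁹ × 9.610 = 1.540 × 10⁻¹⁸ J.
p = √(2mKE) = √(2 × 9.109 × 10⁻³¹ × 1.540 × 10⁻¹⁸) = 1.675 × 10⁻²⁴ kg·m/s.
λ = h/p = 6.626 × 10⁻³⁴ / 1.675 × 10⁻²⁴ = 3.96 × 10⁻¹⁰ m = 396 pm.

λ = 396 pm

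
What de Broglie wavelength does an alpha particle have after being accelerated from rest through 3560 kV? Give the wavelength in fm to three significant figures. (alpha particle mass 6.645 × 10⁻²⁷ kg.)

λ = 5.38 fm

KE = 2eV = 2 × 1.602 × 10⁻¹⁹ × 3.560 × 10⁶ = 1.141 × 10⁻¹² J.
p = √(2mKE) = √(2 × 6.645 × 10⁻²⁷ × 1.141 × 10⁻¹²) = 1.231 × 10⁻¹⁹ kg·m/s.
λ = h/p = 6.626 × 10⁻³⁴ / 1.231 × 10⁻¹⁹ = 5.38 × 10⁻¹⁵ m = 5.38 fm.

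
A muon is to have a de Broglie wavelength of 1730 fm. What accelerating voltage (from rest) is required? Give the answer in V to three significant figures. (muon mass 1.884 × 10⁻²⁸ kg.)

p = h/λ = 6.626 × 10⁻³⁴ / 1.730 × 10⁻¹² = 3.830 × 10⁻²² kg·m/s.
KE = p²/(2m) = 3.893 × 10⁻¹⁶ J.
V = KE/e = 3.893 × 10⁻¹⁶ / (1.602 × 10⁻¹⁹) = 2430 V.

V = 2430 V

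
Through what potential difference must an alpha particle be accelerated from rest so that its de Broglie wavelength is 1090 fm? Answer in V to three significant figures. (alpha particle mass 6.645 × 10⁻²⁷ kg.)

p = h/λ = 6.626 × 10⁻³⁴ / 1.090 × 10⁻¹² = 6.079 × 10⁻²² kg·m/s.
KE = p²/(2m) = 2.781 × 10⁻¹⁷ J.
V = KE/2e = 2.781 × 10⁻¹⁷ / (2 × 1.602 × 10⁻¹⁹) = 86.8 V.

V = 86.8 V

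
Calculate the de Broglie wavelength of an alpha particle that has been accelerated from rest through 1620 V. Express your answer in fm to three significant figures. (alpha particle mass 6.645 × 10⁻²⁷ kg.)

λ = 252 fm

KE = 2eV = 2 × 1.602 × 10⁻¹⁹ × 1620 = 5.190 × 10⁻¹⁶ J.
p = √(2mKE) = √(2 × 6.645 × 10⁻²⁷ × 5.190 × 10⁻¹⁶) = 2.626 × 10⁻²¹ kg·m/s.
λ = h/p = 6.626 × 10⁻³⁴ / 2.626 × 10⁻²¹ = 2.52 × 10⁻¹³ m = 252 fm.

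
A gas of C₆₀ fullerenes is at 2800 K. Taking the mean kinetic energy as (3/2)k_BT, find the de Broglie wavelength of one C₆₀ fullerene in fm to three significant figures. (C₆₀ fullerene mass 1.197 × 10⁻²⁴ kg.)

λ = 1780 fm

KE = (3/2)k_BT = 1.5 × 1.381 × 10⁻²³ × 2800 = 5.800 × 10⁻²⁰ J.
p = √(2mKE) = √(2 × 1.197 × 10⁻²⁴ × 5.800 × 10⁻²⁰) = 3.726 × 10⁻²² kg·m/s.
λ = h/p = 1.78 × 10⁻¹² m = 1780 fm.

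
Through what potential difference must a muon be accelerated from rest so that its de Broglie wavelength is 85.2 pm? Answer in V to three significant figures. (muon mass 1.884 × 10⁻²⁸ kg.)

p = h/λ = 6.626 × 10⁻³⁴ / 8.520 × 10⁻¹¹ = 7.777 × 10⁻²⁴ kg·m/s.
KE = p²/(2m) = 1.605 × 10⁻¹⁹ J.
V = KE/e = 1.605 × 10⁻¹⁹ / (1.602 × 10⁻¹⁹) = 1.00 V.

V = 1.00 V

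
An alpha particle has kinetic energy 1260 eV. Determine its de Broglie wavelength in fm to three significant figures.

KE = 1260 eV = 2.019 × 10⁻¹⁶ J.
p = √(2mKE) = √(2 × 6.645 × 10⁻²⁷ × 2.019 × 10⁻¹⁶) = 1.638 × 10⁻²¹ kg·m/s.
λ = h/p = 6.626 × 10⁻³⁴ / 1.638 × 10⁻²¹ = 4.05 × 10⁻¹³ m = 405 fm.

λ = 405 fm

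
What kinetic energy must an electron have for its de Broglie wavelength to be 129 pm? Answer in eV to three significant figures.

KE = 90.4 eV

p = h/λ = 6.626 × 10⁻³⁴ / 1.290 × 10⁻¹⁰ = 5.136 × 10⁻²⁴ kg·m/s.
KE = p²/(2m) = (5.136 × 10⁻²⁴)² / (2 × 9.109 × 10⁻³¹) = 1.448 × 10⁻¹⁷ J = 90.4 eV.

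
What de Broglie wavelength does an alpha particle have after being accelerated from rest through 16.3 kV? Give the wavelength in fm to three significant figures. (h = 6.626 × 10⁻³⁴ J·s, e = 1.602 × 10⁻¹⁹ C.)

KE = 2eV = 2 × 1.602 × 10⁻¹⁹ × 1.630 × 10⁴ = 5.223 × 10⁻¹⁵ J.
p = √(2mKE) = √(2 × 6.645 × 10⁻²⁷ × 5.223 × 10⁻¹⁵) = 8.331 × 10⁻²¹ kg·m/s.
λ = h/p = 6.626 × 10⁻³⁴ / 8.331 × 10⁻²¹ = 7.95 × 10⁻¹⁴ m = 79.5 fm.

λ = 79.5 fm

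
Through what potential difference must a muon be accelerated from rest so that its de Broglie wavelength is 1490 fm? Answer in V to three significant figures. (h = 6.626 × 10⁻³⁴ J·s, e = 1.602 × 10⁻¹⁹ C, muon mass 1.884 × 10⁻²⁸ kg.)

p = h/λ = 6.626 × 10⁻³⁴ / 1.490 × 10⁻¹² = 4.447 × 10⁻²² kg·m/s.
KE = p²/(2m) = 5.248 × 10⁻¹⁶ J.
V = KE/e = 5.248 × 10⁻¹⁶ / (1.602 × 10⁻¹⁹) = 3280 V.

V = 3280 V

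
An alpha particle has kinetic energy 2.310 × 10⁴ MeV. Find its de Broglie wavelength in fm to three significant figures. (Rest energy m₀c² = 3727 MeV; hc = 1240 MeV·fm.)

Total energy E = KE + m₀c² = 2.310 × 10⁴ + 3727 = 26827 MeV.
(pc)² = E² − (m₀c²)² = (26827)² − (3727)² = 7.058 × 10⁸ MeV², so pc = 2.657 × 10⁴ MeV.
λ = hc/(pc) = 1240 MeV·fm / 2.657 × 10⁴ MeV = 0.0467 fm.

λ = 0.0467 fm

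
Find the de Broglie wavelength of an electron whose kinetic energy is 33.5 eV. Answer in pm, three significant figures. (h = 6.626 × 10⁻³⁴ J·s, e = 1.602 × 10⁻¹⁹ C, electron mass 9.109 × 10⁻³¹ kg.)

λ = 212 pm

KE = 33.5 eV = 5.367 × 10⁻¹⁸ J.
p = √(2mKE) = √(2 × 9.109 × 10⁻³¹ × 5.367 × 10⁻¹⁸) = 3.127 × 10⁻²⁴ kg·m/s.
λ = h/p = 6.626 × 10⁻³⁴ / 3.127 × 10⁻²⁴ = 2.12 × 10⁻¹⁰ m = 212 pm.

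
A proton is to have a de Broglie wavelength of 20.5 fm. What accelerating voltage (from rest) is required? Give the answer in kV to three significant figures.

p = h/λ = 6.626 × 10⁻³⁴ / 2.050 × 10⁻¹⁴ = 3.232 × 10⁻²⁰ kg·m/s.
KE = p²/(2m) = 3.122 × 10⁻¹³ J.
V = KE/e = 3.122 × 10⁻¹³ / (1.602 × 10⁻¹⁹) = 1950 kV.

V = 1950 kV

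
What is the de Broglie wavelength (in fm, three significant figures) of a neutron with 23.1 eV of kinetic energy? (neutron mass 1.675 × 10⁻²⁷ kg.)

λ = 5950 fm

KE = 23.1 eV = 3.701 × 10⁻¹⁸ J.
p = √(2mKE) = √(2 × 1.675 × 10⁻²⁷ × 3.701 × 10⁻¹⁸) = 1.113 × 10⁻²² kg·m/s.
λ = h/p = 6.626 × 10⁻³⁴ / 1.113 × 10⁻²² = 5.95 × 10⁻¹² m = 5950 fm.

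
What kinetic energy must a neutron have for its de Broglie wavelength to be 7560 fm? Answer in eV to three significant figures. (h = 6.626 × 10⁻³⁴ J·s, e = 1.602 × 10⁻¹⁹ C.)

KE = 14.3 eV

p = h/λ = 6.626 × 10⁻³⁴ / 7.560 × 10⁻¹² = 8.765 × 10⁻²³ kg·m/s.
KE = p²/(2m) = (8.765 × 10⁻²³)² / (2 × 1.675 × 10⁻²⁷) = 2.293 × 10⁻¹⁸ J = 14.3 eV.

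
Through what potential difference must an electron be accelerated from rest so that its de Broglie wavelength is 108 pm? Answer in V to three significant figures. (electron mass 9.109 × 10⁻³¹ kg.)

V = 129 V

p = h/λ = 6.626 × 10⁻³⁴ / 1.080 × 10⁻¹⁰ = 6.135 × 10⁻²⁴ kg·m/s.
KE = p²/(2m) = 2.066 × 10⁻¹⁷ J.
V = KE/e = 2.066 × 10⁻¹⁷ / (1.602 × 10⁻¹⁹) = 129 V.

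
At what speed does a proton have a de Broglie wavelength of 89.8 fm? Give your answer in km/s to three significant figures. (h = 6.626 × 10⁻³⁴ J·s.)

v = 4410 km/s

p = h/λ = 6.626 × 10⁻³⁴ / 8.980 × 10⁻¹⁴ = 7.379 × 10⁻²¹ kg·m/s.
v = p/m = 7.379 × 10⁻²¹ / 1.673 × 10⁻²⁷ = 4.41 × 10⁶ m/s = 4410 km/s.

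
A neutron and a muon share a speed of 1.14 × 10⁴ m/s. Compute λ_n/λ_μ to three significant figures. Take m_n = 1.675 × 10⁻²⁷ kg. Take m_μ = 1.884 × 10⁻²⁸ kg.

λ_n/λ_μ = 0.112

At fixed v, p = mv so λ = h/(mv) ∝ 1/m.
λ_n/λ_μ = m_μ/m_n = 1.884 × 10⁻²⁸/1.675 × 10⁻²⁷ = 0.112.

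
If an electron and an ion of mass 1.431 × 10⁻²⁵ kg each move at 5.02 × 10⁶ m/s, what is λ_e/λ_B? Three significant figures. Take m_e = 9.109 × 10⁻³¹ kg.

At fixed v, p = mv so λ = h/(mv) ∝ 1/m.
λ_e/λ_B = m_B/m_e = 1.431 × 10⁻²⁵/9.109 × 10⁻³¹ = 1.57 × 10⁵.

λ_e/λ_B = 1.57 × 10⁵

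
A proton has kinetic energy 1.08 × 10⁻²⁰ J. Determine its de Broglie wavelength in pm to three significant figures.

p = √(2mKE) = √(2 × 1.673 × 10⁻²⁷ × 1.080 × 10⁻²⁰) = 6.011 × 10⁻²⁴ kg·m/s.
λ = h/p = 6.626 × 10⁻³⁴ / 6.011 × 10⁻²⁴ = 1.10 × 10⁻¹⁰ m = 110 pm.

λ = 110 pm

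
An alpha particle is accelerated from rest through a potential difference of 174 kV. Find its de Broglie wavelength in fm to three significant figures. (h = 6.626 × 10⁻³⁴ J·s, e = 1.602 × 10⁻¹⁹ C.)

λ = 24.3 fm

KE = 2eV = 2 × 1.602 × 10⁻¹⁹ × 1.740 × 10⁵ = 5.575 × 10⁻¹⁴ J.
p = √(2mKE) = √(2 × 6.645 × 10⁻²⁷ × 5.575 × 10⁻¹⁴) = 2.722 × 10⁻²⁰ kg·m/s.
λ = h/p = 6.626 × 10⁻³⁴ / 2.722 × 10⁻²⁰ = 2.43 × 10⁻¹⁴ m = 24.3 fm.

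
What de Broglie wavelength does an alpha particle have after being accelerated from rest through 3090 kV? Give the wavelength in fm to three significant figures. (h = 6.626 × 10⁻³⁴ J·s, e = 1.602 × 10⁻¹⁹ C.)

KE = 2eV = 2 × 1.602 × 10⁻¹⁹ × 3.090 × 10⁶ = 9.900 × 10⁻¹³ J.
p = √(2mKE) = √(2 × 6.645 × 10⁻²⁷ × 9.900 × 10⁻¹³) = 1.147 × 10⁻¹⁹ kg·m/s.
λ = h/p = 6.626 × 10⁻³⁴ / 1.147 × 10⁻¹⁹ = 5.78 × 10⁻¹⁵ m = 5.78 fm.

λ = 5.78 fm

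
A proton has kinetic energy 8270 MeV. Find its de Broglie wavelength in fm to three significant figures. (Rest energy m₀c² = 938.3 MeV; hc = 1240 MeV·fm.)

Total energy E = KE + m₀c² = 8270 + 938.3 = 9208.3 MeV.
(pc)² = E² − (m₀c²)² = (9208.3)² − (938.3)² = 8.391 × 10⁷ MeV², so pc = 9160 MeV.
λ = hc/(pc) = 1240 MeV·fm / 9160 MeV = 0.135 fm.

λ = 0.135 fm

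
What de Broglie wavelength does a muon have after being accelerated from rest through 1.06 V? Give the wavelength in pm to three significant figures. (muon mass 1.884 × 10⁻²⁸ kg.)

λ = 82.8 pm

KE = eV = 1.602 × 10⁻¹⁹ × 1.060 = 1.698 × 10⁻¹⁹ J.
p = √(2mKE) = √(2 × 1.884 × 10⁻²⁸ × 1.698 × 10⁻¹⁹) = 7.999 × 10⁻²⁴ kg·m/s.
λ = h/p = 6.626 × 10⁻³⁴ / 7.999 × 10⁻²⁴ = 8.28 × 10⁻¹¹ m = 82.8 pm.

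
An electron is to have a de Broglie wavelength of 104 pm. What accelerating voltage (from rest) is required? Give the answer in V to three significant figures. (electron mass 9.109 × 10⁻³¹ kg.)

V = 139 V

p = h/λ = 6.626 × 10⁻³⁴ / 1.040 × 10⁻¹⁰ = 6.371 × 10⁻²⁴ kg·m/s.
KE = p²/(2m) = 2.228 × 10⁻¹⁷ J.
V = KE/e = 2.228 × 10⁻¹⁷ / (1.602 × 10⁻¹⁹) = 139 V.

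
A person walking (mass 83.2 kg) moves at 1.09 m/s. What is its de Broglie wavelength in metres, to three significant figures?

λ = 7.31 × 10⁻³⁶ m

p = mv = 83.2 × 1.09 = 9.069 × 10¹ kg·m/s.
λ = h/p = 6.626 × 10⁻³⁴ / 9.069 × 10¹ = 7.31 × 10⁻³⁶ m.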